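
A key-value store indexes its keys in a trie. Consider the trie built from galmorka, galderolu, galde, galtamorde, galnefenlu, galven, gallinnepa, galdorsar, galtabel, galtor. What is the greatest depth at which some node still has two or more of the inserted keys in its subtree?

5

Equivalently: take the maximum, over all pairs, of their longest common prefix length.
e.g. "galde" and "galderolu" share the prefix "galde" of length 5; no pair shares a longer one.
Longest shared-prefix length: 5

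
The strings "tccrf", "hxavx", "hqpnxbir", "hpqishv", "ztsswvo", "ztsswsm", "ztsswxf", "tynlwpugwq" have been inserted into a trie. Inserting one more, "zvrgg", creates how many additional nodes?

The longest prefix of "zvrgg" already in the trie is "z" (length 1).
Each of the 4 remaining characters creates one node.

4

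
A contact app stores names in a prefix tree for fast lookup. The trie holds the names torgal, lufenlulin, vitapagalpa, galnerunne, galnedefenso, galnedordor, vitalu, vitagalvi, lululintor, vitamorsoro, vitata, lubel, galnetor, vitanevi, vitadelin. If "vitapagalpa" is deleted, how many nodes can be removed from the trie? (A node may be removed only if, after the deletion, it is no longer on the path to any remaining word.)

7

After clearing the end-marker at "vitapagalpa", prune upward until reaching a node still needed by another word.
The suffix "pagalpa" (7 nodes) is used only by "vitapagalpa"; the node for "vita" still has the child "l", so pruning stops there.
Nodes removed: 7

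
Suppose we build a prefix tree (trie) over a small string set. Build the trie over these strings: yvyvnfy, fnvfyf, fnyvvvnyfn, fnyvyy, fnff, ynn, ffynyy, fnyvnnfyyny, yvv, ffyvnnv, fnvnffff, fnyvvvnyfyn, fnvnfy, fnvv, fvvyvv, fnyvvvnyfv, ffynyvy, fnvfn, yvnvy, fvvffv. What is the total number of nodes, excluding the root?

Count nodes per top-level branch (shared prefixes stored once):
  'f'-branch (ffynyvy, ffynyy, ffyvnnv, fnff, fnvfn, fnvfyf, fnvnffff, fnvnfy, fnvv, fnyvnnfyyny, fnyvvvnyfn, fnyvvvnyfv, fnyvvvnyfyn, fnyvyy, fvvffv, fvvyvv): 55 nodes
  'y'-branch (ynn, yvnvy, yvv, yvyvnfy): 13 nodes
Sum: 68

68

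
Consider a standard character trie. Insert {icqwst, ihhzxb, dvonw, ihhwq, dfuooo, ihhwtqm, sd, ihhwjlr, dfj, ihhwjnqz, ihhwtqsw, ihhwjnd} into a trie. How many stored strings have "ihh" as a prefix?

7

Traverse to the node for "ihh", then collect every word in that subtree.
Matches: "ihhwjlr", "ihhwjnd", "ihhwjnqz", "ihhwq", "ihhwtqm", "ihhwtqsw", "ihhzxb"
Count: 7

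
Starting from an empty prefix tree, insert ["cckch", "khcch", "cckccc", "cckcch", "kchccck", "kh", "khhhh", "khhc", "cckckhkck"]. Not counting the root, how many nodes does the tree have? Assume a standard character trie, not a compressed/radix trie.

Trace insertions, counting only characters that open a new branch:
  "cckch" → 5 new (c, c, k, c, h)
  "khcch" → 5 new (k, h, c, c, h)
  "cckccc" → prefix "cckc" already present; 2 new (c, c)
  "cckcch" → prefix "cckcc" already present; 1 new (h)
  "kchccck" → prefix "k" already present; 6 new (c, h, c, c, c, k)
  "kh" → prefix "kh" already present; 0 new (none)
  "khhhh" → prefix "kh" already present; 3 new (h, h, h)
  "khhc" → prefix "khh" already present; 1 new (c)
  "cckckhkck" → prefix "cckc" already present; 5 new (k, h, k, c, k)
Total nodes = 5 + 5 + 2 + 1 + 6 + 0 + 3 + 1 + 5 = 28

28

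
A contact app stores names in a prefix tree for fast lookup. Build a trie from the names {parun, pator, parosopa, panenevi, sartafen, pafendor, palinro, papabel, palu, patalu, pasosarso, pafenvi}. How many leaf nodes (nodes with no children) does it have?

A leaf is a node with no children — equivalently, the end of a word that is not a proper prefix of any other stored word.
Those words: "pafendor", "pafenvi", "palinro", "palu", "panenevi", "papabel", "parosopa", "parun", "pasosarso", "patalu", "pator", "sartafen"
Leaf count: 12

12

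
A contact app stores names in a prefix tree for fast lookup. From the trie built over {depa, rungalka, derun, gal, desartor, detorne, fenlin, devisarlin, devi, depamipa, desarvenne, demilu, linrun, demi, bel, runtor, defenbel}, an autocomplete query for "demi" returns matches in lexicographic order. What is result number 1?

Filter for "demi…" and sort: "demi", "demilu"
The 1st is demi.

demi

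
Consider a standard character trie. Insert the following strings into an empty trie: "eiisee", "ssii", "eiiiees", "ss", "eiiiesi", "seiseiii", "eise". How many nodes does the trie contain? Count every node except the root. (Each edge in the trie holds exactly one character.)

For each word, the new-node count is its length minus the longest prefix already in the trie:
  "eiisee" → 6 new (e, i, i, s, e, e)
  "ssii" → 4 new (s, s, i, i)
  "eiiiees" → prefix "eii" already present; 4 new (i, e, e, s)
  "ss" → prefix "ss" already present; 0 new (none)
  "eiiiesi" → prefix "eiiie" already present; 2 new (s, i)
  "seiseiii" → prefix "s" already present; 7 new (e, i, s, e, i, i, i)
  "eise" → prefix "ei" already present; 2 new (s, e)
Total nodes = 6 + 4 + 4 + 0 + 2 + 7 + 2 = 25

25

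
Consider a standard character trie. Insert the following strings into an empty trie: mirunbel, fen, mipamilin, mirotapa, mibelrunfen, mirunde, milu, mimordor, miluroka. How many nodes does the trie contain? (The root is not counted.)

46

Trace insertions, counting only characters that open a new branch:
  "mirunbel" → 8 new (m, i, r, u, n, b, e, l)
  "fen" → 3 new (f, e, n)
  "mipamilin" → prefix "mi" already present; 7 new (p, a, m, i, l, i, n)
  "mirotapa" → prefix "mir" already present; 5 new (o, t, a, p, a)
  "mibelrunfen" → prefix "mi" already present; 9 new (b, e, l, r, u, n, f, e, n)
  "mirunde" → prefix "mirun" already present; 2 new (d, e)
  "milu" → prefix "mi" already present; 2 new (l, u)
  "mimordor" → prefix "mi" already present; 6 new (m, o, r, d, o, r)
  "miluroka" → prefix "milu" already present; 4 new (r, o, k, a)
Total nodes = 8 + 3 + 7 + 5 + 9 + 2 + 2 + 6 + 4 = 46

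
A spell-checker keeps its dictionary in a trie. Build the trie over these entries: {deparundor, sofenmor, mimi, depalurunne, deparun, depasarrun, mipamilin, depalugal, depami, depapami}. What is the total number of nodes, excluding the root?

Count nodes per top-level branch (shared prefixes stored once):
  'd'-branch (depalugal, depalurunne, depami, depapami, deparun, deparundor, depasarrun): 32 nodes
  'm'-branch (mimi, mipamilin): 11 nodes
  's'-branch (sofenmor): 8 nodes
Sum: 51

51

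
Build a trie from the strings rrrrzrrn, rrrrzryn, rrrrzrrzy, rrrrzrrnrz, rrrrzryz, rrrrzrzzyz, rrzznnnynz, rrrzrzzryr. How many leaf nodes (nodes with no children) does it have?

7

A leaf is a node with no children — equivalently, the end of a word that is not a proper prefix of any other stored word.
Those words: "rrrrzrrnrz", "rrrrzrrzy", "rrrrzryn", "rrrrzryz", "rrrrzrzzyz", "rrrzrzzryr", "rrzznnnynz"
Leaf count: 7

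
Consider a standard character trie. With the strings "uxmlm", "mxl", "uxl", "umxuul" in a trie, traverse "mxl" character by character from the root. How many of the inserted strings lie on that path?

1

Check each prefix of "mxl" against the stored set — each match is an end-marker on the path.
Prefixes of the query that are stored words: "mxl"
Count: 1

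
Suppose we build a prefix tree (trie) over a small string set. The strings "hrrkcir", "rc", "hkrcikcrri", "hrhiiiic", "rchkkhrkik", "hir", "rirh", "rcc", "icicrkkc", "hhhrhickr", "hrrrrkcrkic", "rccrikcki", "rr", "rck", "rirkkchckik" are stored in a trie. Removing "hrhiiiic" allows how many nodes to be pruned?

A node on "hrhiiiic"'s path can go only if nothing else ends at it or branches off below it.
The suffix "hiiiic" (6 nodes) is used only by "hrhiiiic"; the node for "hr" still has the child "r", so pruning stops there.
Nodes removed: 6

6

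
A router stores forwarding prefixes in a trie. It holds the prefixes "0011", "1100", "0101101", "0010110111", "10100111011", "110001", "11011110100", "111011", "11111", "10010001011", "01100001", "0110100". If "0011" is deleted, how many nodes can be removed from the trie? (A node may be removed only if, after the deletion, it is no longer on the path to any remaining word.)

1

A node on "0011"'s path can go only if nothing else ends at it or branches off below it.
The suffix "1" (1 node) is used only by "0011"; the node for "001" still has the child "0", so pruning stops there.
Nodes removed: 1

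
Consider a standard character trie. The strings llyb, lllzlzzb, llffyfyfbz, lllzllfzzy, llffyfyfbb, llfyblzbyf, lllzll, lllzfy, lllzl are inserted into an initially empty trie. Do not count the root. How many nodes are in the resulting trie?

Trace insertions, counting only characters that open a new branch:
  "llyb" → 4 new (l, l, y, b)
  "lllzlzzb" → prefix "ll" already present; 6 new (l, z, l, z, z, b)
  "llffyfyfbz" → prefix "ll" already present; 8 new (f, f, y, f, y, f, b, z)
  "lllzllfzzy" → prefix "lllzl" already present; 5 new (l, f, z, z, y)
  "llffyfyfbb" → prefix "llffyfyfb" already present; 1 new (b)
  "llfyblzbyf" → prefix "llf" already present; 7 new (y, b, l, z, b, y, f)
  "lllzll" → prefix "lllzll" already present; 0 new (none)
  "lllzfy" → prefix "lllz" already present; 2 new (f, y)
  "lllzl" → prefix "lllzl" already present; 0 new (none)
Total nodes = 4 + 6 + 8 + 5 + 1 + 7 + 0 + 2 + 0 = 33

33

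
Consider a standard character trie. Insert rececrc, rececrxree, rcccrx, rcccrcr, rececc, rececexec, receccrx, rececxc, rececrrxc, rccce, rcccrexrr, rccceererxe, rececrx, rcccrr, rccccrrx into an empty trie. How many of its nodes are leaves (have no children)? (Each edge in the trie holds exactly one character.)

12

A leaf is a node with no children — equivalently, the end of a word that is not a proper prefix of any other stored word.
Those words: "rccccrrx", "rccceererxe", "rcccrcr", "rcccrexrr", "rcccrr", "rcccrx", "receccrx", "rececexec", "rececrc", "rececrrxc", "rececrxree", "rececxc"
Leaf count: 12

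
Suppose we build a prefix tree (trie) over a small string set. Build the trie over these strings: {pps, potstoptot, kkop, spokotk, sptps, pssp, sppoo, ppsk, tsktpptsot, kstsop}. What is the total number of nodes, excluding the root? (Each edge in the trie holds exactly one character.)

48

Count nodes per top-level branch (shared prefixes stored once):
  'k'-branch (kkop, kstsop): 9 nodes
  'p'-branch (potstoptot, pps, ppsk, pssp): 16 nodes
  's'-branch (spokotk, sppoo, sptps): 13 nodes
  't'-branch (tsktpptsot): 10 nodes
Sum: 48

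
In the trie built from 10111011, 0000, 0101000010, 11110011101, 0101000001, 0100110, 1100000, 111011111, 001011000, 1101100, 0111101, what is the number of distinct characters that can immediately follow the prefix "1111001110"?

1

Follow the path "1111001110" to its node, then look at its outgoing edges.
Characters that immediately follow "1111001110" among the stored strings: {1}.
That node has 1 child edge.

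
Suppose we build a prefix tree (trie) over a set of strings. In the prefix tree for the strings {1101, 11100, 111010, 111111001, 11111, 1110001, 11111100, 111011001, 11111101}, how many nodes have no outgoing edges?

6

A leaf is a node with no children — equivalently, the end of a word that is not a proper prefix of any other stored word.
Those words: "1101", "1110001", "111010", "111011001", "111111001", "11111101"
Leaf count: 6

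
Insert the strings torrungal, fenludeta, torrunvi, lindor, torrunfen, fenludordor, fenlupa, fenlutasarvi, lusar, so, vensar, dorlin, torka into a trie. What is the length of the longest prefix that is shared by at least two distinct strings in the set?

6

Equivalently: take the maximum, over all pairs, of their longest common prefix length.
e.g. "fenludeta" and "fenludordor" share the prefix "fenlud" of length 6; no pair shares a longer one.
Longest shared-prefix length: 6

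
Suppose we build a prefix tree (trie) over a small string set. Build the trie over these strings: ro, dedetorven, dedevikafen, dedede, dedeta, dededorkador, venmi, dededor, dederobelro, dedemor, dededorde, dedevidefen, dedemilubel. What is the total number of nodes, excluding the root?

For each word, the new-node count is its length minus the longest prefix already in the trie:
  "ro" → 2 new (r, o)
  "dedetorven" → 10 new (d, e, d, e, t, o, r, v, e, n)
  "dedevikafen" → prefix "dede" already present; 7 new (v, i, k, a, f, e, n)
  "dedede" → prefix "dede" already present; 2 new (d, e)
  "dedeta" → prefix "dedet" already present; 1 new (a)
  "dededorkador" → prefix "deded" already present; 7 new (o, r, k, a, d, o, r)
  "venmi" → 5 new (v, e, n, m, i)
  "dededor" → prefix "dededor" already present; 0 new (none)
  "dederobelro" → prefix "dede" already present; 7 new (r, o, b, e, l, r, o)
  "dedemor" → prefix "dede" already present; 3 new (m, o, r)
  "dededorde" → prefix "dededor" already present; 2 new (d, e)
  "dedevidefen" → prefix "dedevi" already present; 5 new (d, e, f, e, n)
  "dedemilubel" → prefix "dedem" already present; 6 new (i, l, u, b, e, l)
Total nodes = 2 + 10 + 7 + 2 + 1 + 7 + 5 + 0 + 7 + 3 + 2 + 5 + 6 = 57

57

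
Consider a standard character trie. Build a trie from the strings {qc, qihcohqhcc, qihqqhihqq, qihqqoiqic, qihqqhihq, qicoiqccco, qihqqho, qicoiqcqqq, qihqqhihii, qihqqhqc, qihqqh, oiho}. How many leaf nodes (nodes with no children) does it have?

A leaf is a node with no children — equivalently, the end of a word that is not a proper prefix of any other stored word.
Those words: "oiho", "qc", "qicoiqccco", "qicoiqcqqq", "qihcohqhcc", "qihqqhihii", "qihqqhihqq", "qihqqho", "qihqqhqc", "qihqqoiqic"
Leaf count: 10

10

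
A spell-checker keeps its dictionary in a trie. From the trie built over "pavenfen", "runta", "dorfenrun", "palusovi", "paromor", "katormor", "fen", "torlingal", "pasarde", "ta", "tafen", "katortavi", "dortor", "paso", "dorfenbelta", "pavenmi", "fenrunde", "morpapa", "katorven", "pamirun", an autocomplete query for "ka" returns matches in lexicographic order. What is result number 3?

Words with prefix "ka", in lexicographic order: "katormor", "katortavi", "katorven"
Position 3: katorven

katorven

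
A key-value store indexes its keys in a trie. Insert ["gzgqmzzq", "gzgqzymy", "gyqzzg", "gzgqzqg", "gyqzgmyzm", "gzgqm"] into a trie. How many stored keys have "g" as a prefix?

6

Filter for entries beginning with "g":
Matches: "gyqzgmyzm", "gyqzzg", "gzgqm", "gzgqmzzq", "gzgqzqg", "gzgqzymy"
Count: 6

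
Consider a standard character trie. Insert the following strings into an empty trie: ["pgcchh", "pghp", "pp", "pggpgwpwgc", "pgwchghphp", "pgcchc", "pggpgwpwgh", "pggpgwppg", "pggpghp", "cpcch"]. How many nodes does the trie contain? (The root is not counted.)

36

Insert word by word; a character creates a node only if that edge doesn't already exist:
  "pgcchh" → 6 new (p, g, c, c, h, h)
  "pghp" → prefix "pg" already present; 2 new (h, p)
  "pp" → prefix "p" already present; 1 new (p)
  "pggpgwpwgc" → prefix "pg" already present; 8 new (g, p, g, w, p, w, g, c)
  "pgwchghphp" → prefix "pg" already present; 8 new (w, c, h, g, h, p, h, p)
  "pgcchc" → prefix "pgcch" already present; 1 new (c)
  "pggpgwpwgh" → prefix "pggpgwpwg" already present; 1 new (h)
  "pggpgwppg" → prefix "pggpgwp" already present; 2 new (p, g)
  "pggpghp" → prefix "pggpg" already present; 2 new (h, p)
  "cpcch" → 5 new (c, p, c, c, h)
Total nodes = 6 + 2 + 1 + 8 + 8 + 1 + 1 + 2 + 2 + 5 = 36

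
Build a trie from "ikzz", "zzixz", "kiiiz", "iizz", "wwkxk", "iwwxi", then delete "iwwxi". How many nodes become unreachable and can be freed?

After clearing the end-marker at "iwwxi", prune upward until reaching a node still needed by another word.
The suffix "wwxi" (4 nodes) is used only by "iwwxi"; the node for "i" still has the child "k", so pruning stops there.
Nodes removed: 4

4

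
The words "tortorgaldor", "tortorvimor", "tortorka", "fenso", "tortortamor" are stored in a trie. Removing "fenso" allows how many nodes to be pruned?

5

A node on "fenso"'s path can go only if nothing else ends at it or branches off below it.
No other word shares any prefix with "fenso", so all 5 of its nodes go.
Nodes removed: 5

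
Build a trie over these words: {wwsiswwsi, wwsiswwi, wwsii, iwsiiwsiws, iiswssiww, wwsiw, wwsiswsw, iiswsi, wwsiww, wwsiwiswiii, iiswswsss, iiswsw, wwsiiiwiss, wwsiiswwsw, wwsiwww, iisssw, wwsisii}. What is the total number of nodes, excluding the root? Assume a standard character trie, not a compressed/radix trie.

60

For each word, the new-node count is its length minus the longest prefix already in the trie:
  "wwsiswwsi" → 9 new (w, w, s, i, s, w, w, s, i)
  "wwsiswwi" → prefix "wwsisww" already present; 1 new (i)
  "wwsii" → prefix "wwsi" already present; 1 new (i)
  "iwsiiwsiws" → 10 new (i, w, s, i, i, w, s, i, w, s)
  "iiswssiww" → prefix "i" already present; 8 new (i, s, w, s, s, i, w, w)
  "wwsiw" → prefix "wwsi" already present; 1 new (w)
  "wwsiswsw" → prefix "wwsisw" already present; 2 new (s, w)
  "iiswsi" → prefix "iisws" already present; 1 new (i)
  "wwsiww" → prefix "wwsiw" already present; 1 new (w)
  "wwsiwiswiii" → prefix "wwsiw" already present; 6 new (i, s, w, i, i, i)
  "iiswswsss" → prefix "iisws" already present; 4 new (w, s, s, s)
  "iiswsw" → prefix "iiswsw" already present; 0 new (none)
  "wwsiiiwiss" → prefix "wwsii" already present; 5 new (i, w, i, s, s)
  "wwsiiswwsw" → prefix "wwsii" already present; 5 new (s, w, w, s, w)
  "wwsiwww" → prefix "wwsiww" already present; 1 new (w)
  "iisssw" → prefix "iis" already present; 3 new (s, s, w)
  "wwsisii" → prefix "wwsis" already present; 2 new (i, i)
Total nodes = 9 + 1 + 1 + 10 + 8 + 1 + 2 + 1 + 1 + 6 + 4 + 0 + 5 + 5 + 1 + 3 + 2 = 60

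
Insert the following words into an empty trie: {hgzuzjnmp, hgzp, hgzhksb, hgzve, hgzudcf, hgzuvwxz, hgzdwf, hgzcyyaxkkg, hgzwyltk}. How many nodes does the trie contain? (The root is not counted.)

For each word, the new-node count is its length minus the longest prefix already in the trie:
  "hgzuzjnmp" → 9 new (h, g, z, u, z, j, n, m, p)
  "hgzp" → prefix "hgz" already present; 1 new (p)
  "hgzhksb" → prefix "hgz" already present; 4 new (h, k, s, b)
  "hgzve" → prefix "hgz" already present; 2 new (v, e)
  "hgzudcf" → prefix "hgzu" already present; 3 new (d, c, f)
  "hgzuvwxz" → prefix "hgzu" already present; 4 new (v, w, x, z)
  "hgzdwf" → prefix "hgz" already present; 3 new (d, w, f)
  "hgzcyyaxkkg" → prefix "hgz" already present; 8 new (c, y, y, a, x, k, k, g)
  "hgzwyltk" → prefix "hgz" already present; 5 new (w, y, l, t, k)
Total nodes = 9 + 1 + 4 + 2 + 3 + 4 + 3 + 8 + 5 = 39

39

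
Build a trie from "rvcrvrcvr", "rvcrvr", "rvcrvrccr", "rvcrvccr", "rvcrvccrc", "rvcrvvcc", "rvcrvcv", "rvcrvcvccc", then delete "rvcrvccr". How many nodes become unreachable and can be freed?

0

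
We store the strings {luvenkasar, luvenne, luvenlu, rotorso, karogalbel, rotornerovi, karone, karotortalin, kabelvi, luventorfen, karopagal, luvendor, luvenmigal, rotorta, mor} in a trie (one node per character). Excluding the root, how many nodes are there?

Trace insertions, counting only characters that open a new branch:
  "luvenkasar" → 10 new (l, u, v, e, n, k, a, s, a, r)
  "luvenne" → prefix "luven" already present; 2 new (n, e)
  "luvenlu" → prefix "luven" already present; 2 new (l, u)
  "rotorso" → 7 new (r, o, t, o, r, s, o)
  "karogalbel" → 10 new (k, a, r, o, g, a, l, b, e, l)
  "rotornerovi" → prefix "rotor" already present; 6 new (n, e, r, o, v, i)
  "karone" → prefix "karo" already present; 2 new (n, e)
  "karotortalin" → prefix "karo" already present; 8 new (t, o, r, t, a, l, i, n)
  "kabelvi" → prefix "ka" already present; 5 new (b, e, l, v, i)
  "luventorfen" → prefix "luven" already present; 6 new (t, o, r, f, e, n)
  "karopagal" → prefix "karo" already present; 5 new (p, a, g, a, l)
  "luvendor" → prefix "luven" already present; 3 new (d, o, r)
  "luvenmigal" → prefix "luven" already present; 5 new (m, i, g, a, l)
  "rotorta" → prefix "rotor" already present; 2 new (t, a)
  "mor" → 3 new (m, o, r)
Total nodes = 10 + 2 + 2 + 7 + 10 + 6 + 2 + 8 + 5 + 6 + 5 + 3 + 5 + 2 + 3 = 76

76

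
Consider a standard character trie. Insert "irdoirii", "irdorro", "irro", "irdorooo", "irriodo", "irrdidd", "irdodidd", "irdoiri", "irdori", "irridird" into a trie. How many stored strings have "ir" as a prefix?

10

Traverse to the node for "ir", then collect every word in that subtree.
Words under "ir": irdodidd, irdoiri, irdoirii, irdori, irdorooo, irdorro, irrdidd, irridird, irriodo, irro
Count: 10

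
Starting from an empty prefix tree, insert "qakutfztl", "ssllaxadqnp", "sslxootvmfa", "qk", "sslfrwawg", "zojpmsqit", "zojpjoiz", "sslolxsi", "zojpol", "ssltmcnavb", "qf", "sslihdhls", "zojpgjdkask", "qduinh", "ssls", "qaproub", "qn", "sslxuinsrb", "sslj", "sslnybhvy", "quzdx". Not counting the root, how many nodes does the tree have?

Insert word by word; a character creates a node only if that edge doesn't already exist:
  "qakutfztl" → 9 new (q, a, k, u, t, f, z, t, l)
  "ssllaxadqnp" → 11 new (s, s, l, l, a, x, a, d, q, n, p)
  "sslxootvmfa" → prefix "ssl" already present; 8 new (x, o, o, t, v, m, f, a)
  "qk" → prefix "q" already present; 1 new (k)
  "sslfrwawg" → prefix "ssl" already present; 6 new (f, r, w, a, w, g)
  "zojpmsqit" → 9 new (z, o, j, p, m, s, q, i, t)
  "zojpjoiz" → prefix "zojp" already present; 4 new (j, o, i, z)
  "sslolxsi" → prefix "ssl" already present; 5 new (o, l, x, s, i)
  "zojpol" → prefix "zojp" already present; 2 new (o, l)
  "ssltmcnavb" → prefix "ssl" already present; 7 new (t, m, c, n, a, v, b)
  "qf" → prefix "q" already present; 1 new (f)
  "sslihdhls" → prefix "ssl" already present; 6 new (i, h, d, h, l, s)
  "zojpgjdkask" → prefix "zojp" already present; 7 new (g, j, d, k, a, s, k)
  "qduinh" → prefix "q" already present; 5 new (d, u, i, n, h)
  "ssls" → prefix "ssl" already present; 1 new (s)
  "qaproub" → prefix "qa" already present; 5 new (p, r, o, u, b)
  "qn" → prefix "q" already present; 1 new (n)
  "sslxuinsrb" → prefix "sslx" already present; 6 new (u, i, n, s, r, b)
  "sslj" → prefix "ssl" already present; 1 new (j)
  "sslnybhvy" → prefix "ssl" already present; 6 new (n, y, b, h, v, y)
  "quzdx" → prefix "q" already present; 4 new (u, z, d, x)
Total nodes = 9 + 11 + 8 + 1 + 6 + 9 + 4 + 5 + 2 + 7 + 1 + 6 + 7 + 5 + 1 + 5 + 1 + 6 + 1 + 6 + 4 = 105

105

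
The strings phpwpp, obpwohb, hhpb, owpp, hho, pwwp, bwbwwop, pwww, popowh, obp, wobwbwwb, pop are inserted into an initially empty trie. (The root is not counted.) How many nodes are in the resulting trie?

45

Trace insertions, counting only characters that open a new branch:
  "phpwpp" → 6 new (p, h, p, w, p, p)
  "obpwohb" → 7 new (o, b, p, w, o, h, b)
  "hhpb" → 4 new (h, h, p, b)
  "owpp" → prefix "o" already present; 3 new (w, p, p)
  "hho" → prefix "hh" already present; 1 new (o)
  "pwwp" → prefix "p" already present; 3 new (w, w, p)
  "bwbwwop" → 7 new (b, w, b, w, w, o, p)
  "pwww" → prefix "pww" already present; 1 new (w)
  "popowh" → prefix "p" already present; 5 new (o, p, o, w, h)
  "obp" → prefix "obp" already present; 0 new (none)
  "wobwbwwb" → 8 new (w, o, b, w, b, w, w, b)
  "pop" → prefix "pop" already present; 0 new (none)
Total nodes = 6 + 7 + 4 + 3 + 1 + 3 + 7 + 1 + 5 + 0 + 8 + 0 = 45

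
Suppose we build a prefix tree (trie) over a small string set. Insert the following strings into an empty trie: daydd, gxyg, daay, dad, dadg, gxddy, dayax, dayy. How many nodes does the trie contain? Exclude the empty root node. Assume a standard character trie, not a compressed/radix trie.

19

For each word, the new-node count is its length minus the longest prefix already in the trie:
  "daydd" → 5 new (d, a, y, d, d)
  "gxyg" → 4 new (g, x, y, g)
  "daay" → prefix "da" already present; 2 new (a, y)
  "dad" → prefix "da" already present; 1 new (d)
  "dadg" → prefix "dad" already present; 1 new (g)
  "gxddy" → prefix "gx" already present; 3 new (d, d, y)
  "dayax" → prefix "day" already present; 2 new (a, x)
  "dayy" → prefix "day" already present; 1 new (y)
Total nodes = 5 + 4 + 2 + 1 + 1 + 3 + 2 + 1 = 19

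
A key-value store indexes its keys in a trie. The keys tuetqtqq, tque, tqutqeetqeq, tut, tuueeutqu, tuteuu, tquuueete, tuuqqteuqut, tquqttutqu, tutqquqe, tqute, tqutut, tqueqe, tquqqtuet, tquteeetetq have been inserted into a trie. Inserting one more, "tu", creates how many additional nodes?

"tu" is already a full path in the trie; only an end-marker is added.
No new nodes are needed: 0.

0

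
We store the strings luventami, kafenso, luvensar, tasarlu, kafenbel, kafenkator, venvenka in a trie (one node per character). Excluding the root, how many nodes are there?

For each word, the new-node count is its length minus the longest prefix already in the trie:
  "luventami" → 9 new (l, u, v, e, n, t, a, m, i)
  "kafenso" → 7 new (k, a, f, e, n, s, o)
  "luvensar" → prefix "luven" already present; 3 new (s, a, r)
  "tasarlu" → 7 new (t, a, s, a, r, l, u)
  "kafenbel" → prefix "kafen" already present; 3 new (b, e, l)
  "kafenkator" → prefix "kafen" already present; 5 new (k, a, t, o, r)
  "venvenka" → 8 new (v, e, n, v, e, n, k, a)
Total nodes = 9 + 7 + 3 + 7 + 3 + 5 + 8 = 42

42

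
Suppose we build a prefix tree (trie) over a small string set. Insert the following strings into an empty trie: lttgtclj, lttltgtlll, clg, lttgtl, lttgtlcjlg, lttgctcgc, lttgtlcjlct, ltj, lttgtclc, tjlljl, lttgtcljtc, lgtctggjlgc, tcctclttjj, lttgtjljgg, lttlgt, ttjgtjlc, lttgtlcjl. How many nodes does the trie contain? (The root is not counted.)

73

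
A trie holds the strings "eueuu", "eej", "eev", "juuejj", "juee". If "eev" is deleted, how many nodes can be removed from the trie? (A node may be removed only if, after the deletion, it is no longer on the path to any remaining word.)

1

Walk "eev" from the leaf back toward the root, removing each node that no remaining word uses.
The suffix "v" (1 node) is used only by "eev"; the node for "ee" still has the child "j", so pruning stops there.
Nodes removed: 1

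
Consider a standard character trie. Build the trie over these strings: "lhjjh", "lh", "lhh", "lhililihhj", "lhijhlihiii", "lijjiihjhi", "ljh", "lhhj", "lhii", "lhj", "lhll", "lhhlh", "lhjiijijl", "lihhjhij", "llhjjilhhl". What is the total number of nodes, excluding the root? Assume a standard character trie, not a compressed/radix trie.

Trace insertions, counting only characters that open a new branch:
  "lhjjh" → 5 new (l, h, j, j, h)
  "lh" → prefix "lh" already present; 0 new (none)
  "lhh" → prefix "lh" already present; 1 new (h)
  "lhililihhj" → prefix "lh" already present; 8 new (i, l, i, l, i, h, h, j)
  "lhijhlihiii" → prefix "lhi" already present; 8 new (j, h, l, i, h, i, i, i)
  "lijjiihjhi" → prefix "l" already present; 9 new (i, j, j, i, i, h, j, h, i)
  "ljh" → prefix "l" already present; 2 new (j, h)
  "lhhj" → prefix "lhh" already present; 1 new (j)
  "lhii" → prefix "lhi" already present; 1 new (i)
  "lhj" → prefix "lhj" already present; 0 new (none)
  "lhll" → prefix "lh" already present; 2 new (l, l)
  "lhhlh" → prefix "lhh" already present; 2 new (l, h)
  "lhjiijijl" → prefix "lhj" already present; 6 new (i, i, j, i, j, l)
  "lihhjhij" → prefix "li" already present; 6 new (h, h, j, h, i, j)
  "llhjjilhhl" → prefix "l" already present; 9 new (l, h, j, j, i, l, h, h, l)
Total nodes = 5 + 0 + 1 + 8 + 8 + 9 + 2 + 1 + 1 + 0 + 2 + 2 + 6 + 6 + 9 = 60

60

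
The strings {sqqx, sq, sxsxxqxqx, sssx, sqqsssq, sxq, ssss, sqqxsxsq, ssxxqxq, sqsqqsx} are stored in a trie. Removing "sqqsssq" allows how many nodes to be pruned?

4

After clearing the end-marker at "sqqsssq", prune upward until reaching a node still needed by another word.
The suffix "sssq" (4 nodes) is used only by "sqqsssq"; the node for "sqq" still has the child "x", so pruning stops there.
Nodes removed: 4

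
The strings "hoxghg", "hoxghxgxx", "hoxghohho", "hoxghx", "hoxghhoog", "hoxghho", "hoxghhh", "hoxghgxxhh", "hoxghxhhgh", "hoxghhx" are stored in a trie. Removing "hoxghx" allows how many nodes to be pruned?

Walk "hoxghx" from the leaf back toward the root, removing each node that no remaining word uses.
Every node on "hoxghx" is still needed (e.g. by "hoxghxgxx"), so nothing is freed.
Nodes removed: 0

0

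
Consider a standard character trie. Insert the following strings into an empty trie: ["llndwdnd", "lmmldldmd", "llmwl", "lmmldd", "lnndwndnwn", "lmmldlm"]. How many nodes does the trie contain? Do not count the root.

Count nodes per top-level branch (shared prefixes stored once):
  'l'-branch (llmwl, llndwdnd, lmmldd, lmmldldmd, lmmldlm, lnndwndnwn): 30 nodes
Sum: 30

30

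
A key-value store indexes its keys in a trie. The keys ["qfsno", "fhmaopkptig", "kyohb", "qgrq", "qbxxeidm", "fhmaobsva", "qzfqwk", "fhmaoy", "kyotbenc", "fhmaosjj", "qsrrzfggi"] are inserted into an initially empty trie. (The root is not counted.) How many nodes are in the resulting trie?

57

Trace insertions, counting only characters that open a new branch:
  "qfsno" → 5 new (q, f, s, n, o)
  "fhmaopkptig" → 11 new (f, h, m, a, o, p, k, p, t, i, g)
  "kyohb" → 5 new (k, y, o, h, b)
  "qgrq" → prefix "q" already present; 3 new (g, r, q)
  "qbxxeidm" → prefix "q" already present; 7 new (b, x, x, e, i, d, m)
  "fhmaobsva" → prefix "fhmao" already present; 4 new (b, s, v, a)
  "qzfqwk" → prefix "q" already present; 5 new (z, f, q, w, k)
  "fhmaoy" → prefix "fhmao" already present; 1 new (y)
  "kyotbenc" → prefix "kyo" already present; 5 new (t, b, e, n, c)
  "fhmaosjj" → prefix "fhmao" already present; 3 new (s, j, j)
  "qsrrzfggi" → prefix "q" already present; 8 new (s, r, r, z, f, g, g, i)
Total nodes = 5 + 11 + 5 + 3 + 7 + 4 + 5 + 1 + 5 + 3 + 8 = 57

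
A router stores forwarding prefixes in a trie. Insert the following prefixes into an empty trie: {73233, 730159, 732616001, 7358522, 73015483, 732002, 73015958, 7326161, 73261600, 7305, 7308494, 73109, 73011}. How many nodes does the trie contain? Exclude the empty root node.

Trie structure (* marks end of a word):
(root)
└─ 7
   └─ 3
      ├─ 0
      │  ├─ 1
      │  │  ├─ 1 *
      │  │  └─ 5
      │  │     ├─ 4
      │  │     │  └─ 8
      │  │     │     └─ 3 *
      │  │     └─ 9 *
      │  │        └─ 5
      │  │           └─ 8 *
      │  ├─ 5 *
      │  └─ 8
      │     └─ 4
      │        └─ 9
      │           └─ 4 *
      ├─ 1
      │  └─ 0
      │     └─ 9 *
      ├─ 2
      │  ├─ 0
      │  │  └─ 0
      │  │     └─ 2 *
      │  ├─ 3
      │  │  └─ 3 *
      │  └─ 6
      │     └─ 1
      │        └─ 6
      │           ├─ 0
      │           │  └─ 0 *
      │           │     └─ 1 *
      │           └─ 1 *
      └─ 5
         └─ 8
            └─ 5
               └─ 2
                  └─ 2 *
Counting every labelled node above: 38.

38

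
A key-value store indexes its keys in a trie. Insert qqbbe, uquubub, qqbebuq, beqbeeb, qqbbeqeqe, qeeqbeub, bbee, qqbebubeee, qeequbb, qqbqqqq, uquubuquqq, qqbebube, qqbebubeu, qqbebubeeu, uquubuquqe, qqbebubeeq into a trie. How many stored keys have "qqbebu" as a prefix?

6

Walk to "qqbebu"; the words in its subtree are exactly those with that prefix.
Words under "qqbebu": qqbebube, qqbebubeee, qqbebubeeq, qqbebubeeu, qqbebubeu, qqbebuq
Count: 6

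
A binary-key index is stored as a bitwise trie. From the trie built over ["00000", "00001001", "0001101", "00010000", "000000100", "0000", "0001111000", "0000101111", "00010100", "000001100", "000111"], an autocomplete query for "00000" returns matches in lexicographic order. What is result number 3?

000001100

Filter for "00000…" and sort: "00000", "000000100", "000001100"
The 3rd is 000001100.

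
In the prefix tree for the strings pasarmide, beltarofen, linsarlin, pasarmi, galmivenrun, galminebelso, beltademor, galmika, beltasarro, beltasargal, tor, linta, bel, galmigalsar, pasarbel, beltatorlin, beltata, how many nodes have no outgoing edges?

Leaves are exactly the stored words that no other stored word extends.
Those words: "beltademor", "beltarofen", "beltasargal", "beltasarro", "beltata", "beltatorlin", "galmigalsar", "galmika", "galminebelso", "galmivenrun", "linsarlin", "linta", "pasarbel", "pasarmide", "tor"
Leaf count: 15

15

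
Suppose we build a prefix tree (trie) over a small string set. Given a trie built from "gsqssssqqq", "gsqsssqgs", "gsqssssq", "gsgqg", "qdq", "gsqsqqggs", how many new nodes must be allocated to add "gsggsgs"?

The longest prefix of "gsggsgs" already in the trie is "gsg" (length 3).
New nodes needed: |"gsggsgs"| − 3 = 7 − 3 = 4.

4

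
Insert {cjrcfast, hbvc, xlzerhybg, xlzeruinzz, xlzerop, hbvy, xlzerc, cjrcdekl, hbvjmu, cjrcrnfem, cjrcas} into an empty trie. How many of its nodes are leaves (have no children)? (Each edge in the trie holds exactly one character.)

A leaf is a node with no children — equivalently, the end of a word that is not a proper prefix of any other stored word.
Those words: "cjrcas", "cjrcdekl", "cjrcfast", "cjrcrnfem", "hbvc", "hbvjmu", "hbvy", "xlzerc", "xlzerhybg", "xlzerop", "xlzeruinzz"
Leaf count: 11

11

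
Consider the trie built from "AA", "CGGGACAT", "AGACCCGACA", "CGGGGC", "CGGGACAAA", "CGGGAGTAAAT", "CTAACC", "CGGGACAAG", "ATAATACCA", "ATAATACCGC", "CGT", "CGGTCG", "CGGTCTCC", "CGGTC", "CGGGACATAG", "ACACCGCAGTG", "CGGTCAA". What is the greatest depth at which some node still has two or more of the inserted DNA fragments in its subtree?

8

Equivalently: take the maximum, over all pairs, of their longest common prefix length.
"ATAATACCA" and "ATAATACCGC" agree on "ATAATACC" (8 characters) before diverging; nothing deeper is shared.
Longest shared-prefix length: 8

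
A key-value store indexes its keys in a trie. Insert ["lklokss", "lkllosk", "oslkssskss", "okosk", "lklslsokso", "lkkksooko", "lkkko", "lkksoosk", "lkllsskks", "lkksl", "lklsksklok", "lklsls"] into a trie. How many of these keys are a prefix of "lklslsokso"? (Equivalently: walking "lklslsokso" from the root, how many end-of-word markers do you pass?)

2

Walk "lklslsokso" from the root; an end-of-word marker is hit whenever a stored word is a prefix of "lklslsokso".
Prefixes of the query that are stored words: "lklsls", "lklslsokso"
Count: 2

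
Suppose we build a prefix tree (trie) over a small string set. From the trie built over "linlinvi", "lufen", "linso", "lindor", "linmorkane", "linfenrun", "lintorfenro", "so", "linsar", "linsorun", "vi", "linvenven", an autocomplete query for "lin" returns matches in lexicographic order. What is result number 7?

DFS of the "lin" subtree visits, in order: "lindor", "linfenrun", "linlinvi", "linmorkane", "linsar", "linso", "linsorun", "lintorfenro", "linvenven"
The 7th is linsorun.

linsorun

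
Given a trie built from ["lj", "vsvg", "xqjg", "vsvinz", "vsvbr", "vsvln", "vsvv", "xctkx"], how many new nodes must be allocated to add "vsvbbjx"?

Walking "vsvbbjx" from the root, the first 4 characters ("vsvb") follow existing edges; "b" is the first miss.
New nodes needed: |"vsvbbjx"| − 4 = 7 − 4 = 3.

3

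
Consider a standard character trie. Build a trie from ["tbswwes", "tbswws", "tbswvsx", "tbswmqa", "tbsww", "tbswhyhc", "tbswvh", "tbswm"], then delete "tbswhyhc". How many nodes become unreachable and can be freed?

A node on "tbswhyhc"'s path can go only if nothing else ends at it or branches off below it.
The suffix "hyhc" (4 nodes) is used only by "tbswhyhc"; the node for "tbsw" still has the child "w", so pruning stops there.
Nodes removed: 4

4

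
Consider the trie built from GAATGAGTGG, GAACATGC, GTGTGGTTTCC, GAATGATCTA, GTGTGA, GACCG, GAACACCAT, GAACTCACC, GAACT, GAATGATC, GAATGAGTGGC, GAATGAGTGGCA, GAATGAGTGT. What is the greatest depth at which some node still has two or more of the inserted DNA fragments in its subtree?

Equivalently: take the maximum, over all pairs, of their longest common prefix length.
e.g. "GAATGAGTGGC" and "GAATGAGTGGCA" share the prefix "GAATGAGTGGC" of length 11; no pair shares a longer one.
Longest shared-prefix length: 11

11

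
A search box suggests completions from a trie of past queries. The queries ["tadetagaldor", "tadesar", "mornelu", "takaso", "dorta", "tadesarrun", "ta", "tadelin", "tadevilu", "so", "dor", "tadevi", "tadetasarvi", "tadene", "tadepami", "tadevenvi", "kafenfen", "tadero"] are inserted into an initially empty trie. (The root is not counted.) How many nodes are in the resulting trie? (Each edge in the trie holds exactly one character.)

68

Count nodes per top-level branch (shared prefixes stored once):
  'd'-branch (dor, dorta): 5 nodes
  'k'-branch (kafenfen): 8 nodes
  'm'-branch (mornelu): 7 nodes
  's'-branch (so): 2 nodes
  't'-branch (ta, tadelin, tadene, tadepami, tadero, tadesar, tadesarrun, tadetagaldor, tadetasarvi, tadevenvi, tadevi, tadevilu, takaso): 46 nodes
Sum: 68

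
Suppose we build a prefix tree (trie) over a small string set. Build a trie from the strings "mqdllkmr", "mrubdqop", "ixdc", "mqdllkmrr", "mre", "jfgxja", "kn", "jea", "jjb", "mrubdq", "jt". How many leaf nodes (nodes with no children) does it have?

9

Leaves are exactly the stored words that no other stored word extends.
Those words: "ixdc", "jea", "jfgxja", "jjb", "jt", "kn", "mqdllkmrr", "mre", "mrubdqop"
Leaf count: 9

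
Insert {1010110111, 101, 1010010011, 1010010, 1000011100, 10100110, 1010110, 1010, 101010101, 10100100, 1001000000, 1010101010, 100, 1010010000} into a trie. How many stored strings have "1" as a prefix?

Walk to "1"; the words in its subtree are exactly those with that prefix.
Matches: "100", "1000011100", "1001000000", "101", "1010", "1010010", "10100100", "1010010000", "1010010011", "10100110", "101010101", "1010101010", "1010110", "1010110111"
Count: 14

14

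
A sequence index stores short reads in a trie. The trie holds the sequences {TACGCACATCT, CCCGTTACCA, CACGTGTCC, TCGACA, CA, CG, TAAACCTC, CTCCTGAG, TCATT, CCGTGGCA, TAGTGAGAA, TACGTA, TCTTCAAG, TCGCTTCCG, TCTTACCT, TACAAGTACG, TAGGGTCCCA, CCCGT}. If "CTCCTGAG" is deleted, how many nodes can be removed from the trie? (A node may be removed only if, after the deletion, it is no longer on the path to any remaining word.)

7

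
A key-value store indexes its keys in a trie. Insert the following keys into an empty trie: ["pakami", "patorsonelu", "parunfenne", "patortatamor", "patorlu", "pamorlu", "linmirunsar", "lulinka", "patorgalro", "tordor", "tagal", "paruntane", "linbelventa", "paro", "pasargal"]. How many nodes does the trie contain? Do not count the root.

88

Count nodes per top-level branch (shared prefixes stored once):
  'l'-branch (linbelventa, linmirunsar, lulinka): 25 nodes
  'p'-branch (pakami, pamorlu, paro, parunfenne, paruntane, pasargal, patorgalro, patorlu, patorsonelu, patortatamor): 53 nodes
  't'-branch (tagal, tordor): 10 nodes
Sum: 88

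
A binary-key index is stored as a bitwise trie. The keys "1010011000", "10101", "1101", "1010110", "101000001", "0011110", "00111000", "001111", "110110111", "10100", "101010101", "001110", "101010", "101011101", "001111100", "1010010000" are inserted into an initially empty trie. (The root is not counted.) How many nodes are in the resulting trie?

Insert word by word; a character creates a node only if that edge doesn't already exist:
  "1010011000" → 10 new (1, 0, 1, 0, 0, 1, 1, 0, 0, 0)
  "10101" → prefix "1010" already present; 1 new (1)
  "1101" → prefix "1" already present; 3 new (1, 0, 1)
  "1010110" → prefix "10101" already present; 2 new (1, 0)
  "101000001" → prefix "10100" already present; 4 new (0, 0, 0, 1)
  "0011110" → 7 new (0, 0, 1, 1, 1, 1, 0)
  "00111000" → prefix "00111" already present; 3 new (0, 0, 0)
  "001111" → prefix "001111" already present; 0 new (none)
  "110110111" → prefix "1101" already present; 5 new (1, 0, 1, 1, 1)
  "10100" → prefix "10100" already present; 0 new (none)
  "101010101" → prefix "10101" already present; 4 new (0, 1, 0, 1)
  "001110" → prefix "001110" already present; 0 new (none)
  "101010" → prefix "101010" already present; 0 new (none)
  "101011101" → prefix "101011" already present; 3 new (1, 0, 1)
  "001111100" → prefix "001111" already present; 3 new (1, 0, 0)
  "1010010000" → prefix "101001" already present; 4 new (0, 0, 0, 0)
Total nodes = 10 + 1 + 3 + 2 + 4 + 7 + 3 + 0 + 5 + 0 + 4 + 0 + 0 + 3 + 3 + 4 = 49

49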